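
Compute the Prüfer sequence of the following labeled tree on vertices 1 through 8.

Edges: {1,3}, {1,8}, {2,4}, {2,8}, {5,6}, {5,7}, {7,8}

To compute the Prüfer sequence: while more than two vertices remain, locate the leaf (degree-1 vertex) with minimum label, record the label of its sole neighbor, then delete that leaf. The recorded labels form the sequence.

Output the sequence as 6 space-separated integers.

Step 1: leaves = {3,4,6}. Remove smallest leaf 3, emit neighbor 1.
Step 2: leaves = {1,4,6}. Remove smallest leaf 1, emit neighbor 8.
Step 3: leaves = {4,6}. Remove smallest leaf 4, emit neighbor 2.
Step 4: leaves = {2,6}. Remove smallest leaf 2, emit neighbor 8.
Step 5: leaves = {6,8}. Remove smallest leaf 6, emit neighbor 5.
Step 6: leaves = {5,8}. Remove smallest leaf 5, emit neighbor 7.
Done: 2 vertices remain (7, 8). Sequence = [1 8 2 8 5 7]

Answer: 1 8 2 8 5 7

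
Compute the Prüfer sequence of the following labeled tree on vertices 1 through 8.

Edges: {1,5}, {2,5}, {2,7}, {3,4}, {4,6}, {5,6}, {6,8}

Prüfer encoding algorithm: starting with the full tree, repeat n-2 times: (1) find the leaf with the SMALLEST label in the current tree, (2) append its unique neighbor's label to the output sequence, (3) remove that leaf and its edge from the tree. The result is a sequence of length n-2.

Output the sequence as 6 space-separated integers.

Answer: 5 4 6 2 5 6

Derivation:
Step 1: leaves = {1,3,7,8}. Remove smallest leaf 1, emit neighbor 5.
Step 2: leaves = {3,7,8}. Remove smallest leaf 3, emit neighbor 4.
Step 3: leaves = {4,7,8}. Remove smallest leaf 4, emit neighbor 6.
Step 4: leaves = {7,8}. Remove smallest leaf 7, emit neighbor 2.
Step 5: leaves = {2,8}. Remove smallest leaf 2, emit neighbor 5.
Step 6: leaves = {5,8}. Remove smallest leaf 5, emit neighbor 6.
Done: 2 vertices remain (6, 8). Sequence = [5 4 6 2 5 6]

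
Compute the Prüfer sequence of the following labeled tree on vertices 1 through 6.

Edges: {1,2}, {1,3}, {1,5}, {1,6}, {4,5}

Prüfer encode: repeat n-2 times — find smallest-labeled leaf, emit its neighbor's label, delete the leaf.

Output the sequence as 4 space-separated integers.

Answer: 1 1 5 1

Derivation:
Step 1: leaves = {2,3,4,6}. Remove smallest leaf 2, emit neighbor 1.
Step 2: leaves = {3,4,6}. Remove smallest leaf 3, emit neighbor 1.
Step 3: leaves = {4,6}. Remove smallest leaf 4, emit neighbor 5.
Step 4: leaves = {5,6}. Remove smallest leaf 5, emit neighbor 1.
Done: 2 vertices remain (1, 6). Sequence = [1 1 5 1]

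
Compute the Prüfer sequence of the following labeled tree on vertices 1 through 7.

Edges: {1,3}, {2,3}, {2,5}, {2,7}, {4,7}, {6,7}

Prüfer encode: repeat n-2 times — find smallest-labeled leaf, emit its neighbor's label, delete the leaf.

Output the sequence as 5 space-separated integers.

Answer: 3 2 7 2 7

Derivation:
Step 1: leaves = {1,4,5,6}. Remove smallest leaf 1, emit neighbor 3.
Step 2: leaves = {3,4,5,6}. Remove smallest leaf 3, emit neighbor 2.
Step 3: leaves = {4,5,6}. Remove smallest leaf 4, emit neighbor 7.
Step 4: leaves = {5,6}. Remove smallest leaf 5, emit neighbor 2.
Step 5: leaves = {2,6}. Remove smallest leaf 2, emit neighbor 7.
Done: 2 vertices remain (6, 7). Sequence = [3 2 7 2 7]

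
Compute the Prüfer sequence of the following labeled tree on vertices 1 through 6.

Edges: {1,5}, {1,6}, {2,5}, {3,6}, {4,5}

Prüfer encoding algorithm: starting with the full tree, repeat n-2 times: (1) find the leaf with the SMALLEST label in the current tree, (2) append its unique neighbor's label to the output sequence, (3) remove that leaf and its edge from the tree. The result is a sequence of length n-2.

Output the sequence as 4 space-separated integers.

Step 1: leaves = {2,3,4}. Remove smallest leaf 2, emit neighbor 5.
Step 2: leaves = {3,4}. Remove smallest leaf 3, emit neighbor 6.
Step 3: leaves = {4,6}. Remove smallest leaf 4, emit neighbor 5.
Step 4: leaves = {5,6}. Remove smallest leaf 5, emit neighbor 1.
Done: 2 vertices remain (1, 6). Sequence = [5 6 5 1]

Answer: 5 6 5 1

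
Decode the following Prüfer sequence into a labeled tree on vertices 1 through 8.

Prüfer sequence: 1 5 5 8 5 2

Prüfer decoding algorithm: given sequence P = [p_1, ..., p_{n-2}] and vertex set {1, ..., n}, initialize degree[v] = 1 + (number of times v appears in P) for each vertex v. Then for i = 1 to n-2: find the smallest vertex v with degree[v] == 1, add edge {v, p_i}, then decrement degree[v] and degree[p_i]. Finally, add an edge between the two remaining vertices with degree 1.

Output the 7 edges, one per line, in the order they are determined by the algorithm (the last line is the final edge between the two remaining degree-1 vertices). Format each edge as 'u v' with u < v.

Initial degrees: {1:2, 2:2, 3:1, 4:1, 5:4, 6:1, 7:1, 8:2}
Step 1: smallest deg-1 vertex = 3, p_1 = 1. Add edge {1,3}. Now deg[3]=0, deg[1]=1.
Step 2: smallest deg-1 vertex = 1, p_2 = 5. Add edge {1,5}. Now deg[1]=0, deg[5]=3.
Step 3: smallest deg-1 vertex = 4, p_3 = 5. Add edge {4,5}. Now deg[4]=0, deg[5]=2.
Step 4: smallest deg-1 vertex = 6, p_4 = 8. Add edge {6,8}. Now deg[6]=0, deg[8]=1.
Step 5: smallest deg-1 vertex = 7, p_5 = 5. Add edge {5,7}. Now deg[7]=0, deg[5]=1.
Step 6: smallest deg-1 vertex = 5, p_6 = 2. Add edge {2,5}. Now deg[5]=0, deg[2]=1.
Final: two remaining deg-1 vertices are 2, 8. Add edge {2,8}.

Answer: 1 3
1 5
4 5
6 8
5 7
2 5
2 8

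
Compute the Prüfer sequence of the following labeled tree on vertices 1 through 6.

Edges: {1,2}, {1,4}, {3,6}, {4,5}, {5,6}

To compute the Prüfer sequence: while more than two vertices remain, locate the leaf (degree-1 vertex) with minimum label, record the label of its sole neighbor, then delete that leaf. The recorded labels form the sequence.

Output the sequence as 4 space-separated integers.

Step 1: leaves = {2,3}. Remove smallest leaf 2, emit neighbor 1.
Step 2: leaves = {1,3}. Remove smallest leaf 1, emit neighbor 4.
Step 3: leaves = {3,4}. Remove smallest leaf 3, emit neighbor 6.
Step 4: leaves = {4,6}. Remove smallest leaf 4, emit neighbor 5.
Done: 2 vertices remain (5, 6). Sequence = [1 4 6 5]

Answer: 1 4 6 5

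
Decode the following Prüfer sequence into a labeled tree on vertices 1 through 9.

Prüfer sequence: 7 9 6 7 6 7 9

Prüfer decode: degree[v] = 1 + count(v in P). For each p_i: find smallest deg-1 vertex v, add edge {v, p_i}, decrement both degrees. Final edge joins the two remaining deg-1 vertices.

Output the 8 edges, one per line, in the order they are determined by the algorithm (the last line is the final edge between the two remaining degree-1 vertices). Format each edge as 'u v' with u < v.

Initial degrees: {1:1, 2:1, 3:1, 4:1, 5:1, 6:3, 7:4, 8:1, 9:3}
Step 1: smallest deg-1 vertex = 1, p_1 = 7. Add edge {1,7}. Now deg[1]=0, deg[7]=3.
Step 2: smallest deg-1 vertex = 2, p_2 = 9. Add edge {2,9}. Now deg[2]=0, deg[9]=2.
Step 3: smallest deg-1 vertex = 3, p_3 = 6. Add edge {3,6}. Now deg[3]=0, deg[6]=2.
Step 4: smallest deg-1 vertex = 4, p_4 = 7. Add edge {4,7}. Now deg[4]=0, deg[7]=2.
Step 5: smallest deg-1 vertex = 5, p_5 = 6. Add edge {5,6}. Now deg[5]=0, deg[6]=1.
Step 6: smallest deg-1 vertex = 6, p_6 = 7. Add edge {6,7}. Now deg[6]=0, deg[7]=1.
Step 7: smallest deg-1 vertex = 7, p_7 = 9. Add edge {7,9}. Now deg[7]=0, deg[9]=1.
Final: two remaining deg-1 vertices are 8, 9. Add edge {8,9}.

Answer: 1 7
2 9
3 6
4 7
5 6
6 7
7 9
8 9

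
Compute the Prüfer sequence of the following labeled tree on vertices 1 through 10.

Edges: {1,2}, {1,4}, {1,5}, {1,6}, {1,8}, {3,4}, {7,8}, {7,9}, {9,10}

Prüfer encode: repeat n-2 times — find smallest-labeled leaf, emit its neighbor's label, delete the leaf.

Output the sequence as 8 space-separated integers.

Step 1: leaves = {2,3,5,6,10}. Remove smallest leaf 2, emit neighbor 1.
Step 2: leaves = {3,5,6,10}. Remove smallest leaf 3, emit neighbor 4.
Step 3: leaves = {4,5,6,10}. Remove smallest leaf 4, emit neighbor 1.
Step 4: leaves = {5,6,10}. Remove smallest leaf 5, emit neighbor 1.
Step 5: leaves = {6,10}. Remove smallest leaf 6, emit neighbor 1.
Step 6: leaves = {1,10}. Remove smallest leaf 1, emit neighbor 8.
Step 7: leaves = {8,10}. Remove smallest leaf 8, emit neighbor 7.
Step 8: leaves = {7,10}. Remove smallest leaf 7, emit neighbor 9.
Done: 2 vertices remain (9, 10). Sequence = [1 4 1 1 1 8 7 9]

Answer: 1 4 1 1 1 8 7 9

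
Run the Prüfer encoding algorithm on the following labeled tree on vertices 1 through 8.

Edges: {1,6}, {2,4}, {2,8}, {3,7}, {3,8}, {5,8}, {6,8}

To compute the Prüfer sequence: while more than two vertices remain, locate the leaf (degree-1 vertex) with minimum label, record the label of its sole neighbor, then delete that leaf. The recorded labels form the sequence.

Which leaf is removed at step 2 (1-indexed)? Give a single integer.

Step 1: current leaves = {1,4,5,7}. Remove leaf 1 (neighbor: 6).
Step 2: current leaves = {4,5,6,7}. Remove leaf 4 (neighbor: 2).

Answer: 4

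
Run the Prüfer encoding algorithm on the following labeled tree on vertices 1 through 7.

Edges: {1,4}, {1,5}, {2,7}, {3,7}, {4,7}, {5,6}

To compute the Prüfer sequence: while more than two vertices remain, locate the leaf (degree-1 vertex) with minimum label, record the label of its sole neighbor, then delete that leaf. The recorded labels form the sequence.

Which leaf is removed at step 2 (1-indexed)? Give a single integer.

Step 1: current leaves = {2,3,6}. Remove leaf 2 (neighbor: 7).
Step 2: current leaves = {3,6}. Remove leaf 3 (neighbor: 7).

Answer: 3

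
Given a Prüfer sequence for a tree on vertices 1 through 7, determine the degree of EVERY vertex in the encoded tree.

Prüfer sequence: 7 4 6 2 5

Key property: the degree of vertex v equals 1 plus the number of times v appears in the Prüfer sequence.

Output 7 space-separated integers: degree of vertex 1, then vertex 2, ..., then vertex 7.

p_1 = 7: count[7] becomes 1
p_2 = 4: count[4] becomes 1
p_3 = 6: count[6] becomes 1
p_4 = 2: count[2] becomes 1
p_5 = 5: count[5] becomes 1
Degrees (1 + count): deg[1]=1+0=1, deg[2]=1+1=2, deg[3]=1+0=1, deg[4]=1+1=2, deg[5]=1+1=2, deg[6]=1+1=2, deg[7]=1+1=2

Answer: 1 2 1 2 2 2 2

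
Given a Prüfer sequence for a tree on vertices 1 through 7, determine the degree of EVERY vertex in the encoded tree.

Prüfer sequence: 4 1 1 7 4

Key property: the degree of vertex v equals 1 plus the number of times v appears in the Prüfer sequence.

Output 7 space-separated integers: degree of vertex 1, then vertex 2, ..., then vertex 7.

Answer: 3 1 1 3 1 1 2

Derivation:
p_1 = 4: count[4] becomes 1
p_2 = 1: count[1] becomes 1
p_3 = 1: count[1] becomes 2
p_4 = 7: count[7] becomes 1
p_5 = 4: count[4] becomes 2
Degrees (1 + count): deg[1]=1+2=3, deg[2]=1+0=1, deg[3]=1+0=1, deg[4]=1+2=3, deg[5]=1+0=1, deg[6]=1+0=1, deg[7]=1+1=2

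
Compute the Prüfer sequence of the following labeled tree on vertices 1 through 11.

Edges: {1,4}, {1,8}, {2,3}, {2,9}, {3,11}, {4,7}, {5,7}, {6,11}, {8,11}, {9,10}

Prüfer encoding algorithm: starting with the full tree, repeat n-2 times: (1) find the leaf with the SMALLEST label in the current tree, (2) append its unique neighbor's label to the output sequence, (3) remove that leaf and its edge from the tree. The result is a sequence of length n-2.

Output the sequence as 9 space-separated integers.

Answer: 7 11 4 1 8 11 9 2 3

Derivation:
Step 1: leaves = {5,6,10}. Remove smallest leaf 5, emit neighbor 7.
Step 2: leaves = {6,7,10}. Remove smallest leaf 6, emit neighbor 11.
Step 3: leaves = {7,10}. Remove smallest leaf 7, emit neighbor 4.
Step 4: leaves = {4,10}. Remove smallest leaf 4, emit neighbor 1.
Step 5: leaves = {1,10}. Remove smallest leaf 1, emit neighbor 8.
Step 6: leaves = {8,10}. Remove smallest leaf 8, emit neighbor 11.
Step 7: leaves = {10,11}. Remove smallest leaf 10, emit neighbor 9.
Step 8: leaves = {9,11}. Remove smallest leaf 9, emit neighbor 2.
Step 9: leaves = {2,11}. Remove smallest leaf 2, emit neighbor 3.
Done: 2 vertices remain (3, 11). Sequence = [7 11 4 1 8 11 9 2 3]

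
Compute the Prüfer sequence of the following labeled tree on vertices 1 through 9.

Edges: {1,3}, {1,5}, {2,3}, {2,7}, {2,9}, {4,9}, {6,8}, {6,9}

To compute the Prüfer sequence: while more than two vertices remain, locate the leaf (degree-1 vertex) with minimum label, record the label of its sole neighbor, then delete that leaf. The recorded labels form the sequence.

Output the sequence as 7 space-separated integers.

Step 1: leaves = {4,5,7,8}. Remove smallest leaf 4, emit neighbor 9.
Step 2: leaves = {5,7,8}. Remove smallest leaf 5, emit neighbor 1.
Step 3: leaves = {1,7,8}. Remove smallest leaf 1, emit neighbor 3.
Step 4: leaves = {3,7,8}. Remove smallest leaf 3, emit neighbor 2.
Step 5: leaves = {7,8}. Remove smallest leaf 7, emit neighbor 2.
Step 6: leaves = {2,8}. Remove smallest leaf 2, emit neighbor 9.
Step 7: leaves = {8,9}. Remove smallest leaf 8, emit neighbor 6.
Done: 2 vertices remain (6, 9). Sequence = [9 1 3 2 2 9 6]

Answer: 9 1 3 2 2 9 6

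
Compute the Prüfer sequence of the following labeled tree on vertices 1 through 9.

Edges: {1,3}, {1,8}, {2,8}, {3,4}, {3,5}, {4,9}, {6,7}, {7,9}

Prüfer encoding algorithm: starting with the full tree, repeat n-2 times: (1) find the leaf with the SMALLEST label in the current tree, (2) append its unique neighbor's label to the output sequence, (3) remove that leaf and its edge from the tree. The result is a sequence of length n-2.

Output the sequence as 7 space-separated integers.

Step 1: leaves = {2,5,6}. Remove smallest leaf 2, emit neighbor 8.
Step 2: leaves = {5,6,8}. Remove smallest leaf 5, emit neighbor 3.
Step 3: leaves = {6,8}. Remove smallest leaf 6, emit neighbor 7.
Step 4: leaves = {7,8}. Remove smallest leaf 7, emit neighbor 9.
Step 5: leaves = {8,9}. Remove smallest leaf 8, emit neighbor 1.
Step 6: leaves = {1,9}. Remove smallest leaf 1, emit neighbor 3.
Step 7: leaves = {3,9}. Remove smallest leaf 3, emit neighbor 4.
Done: 2 vertices remain (4, 9). Sequence = [8 3 7 9 1 3 4]

Answer: 8 3 7 9 1 3 4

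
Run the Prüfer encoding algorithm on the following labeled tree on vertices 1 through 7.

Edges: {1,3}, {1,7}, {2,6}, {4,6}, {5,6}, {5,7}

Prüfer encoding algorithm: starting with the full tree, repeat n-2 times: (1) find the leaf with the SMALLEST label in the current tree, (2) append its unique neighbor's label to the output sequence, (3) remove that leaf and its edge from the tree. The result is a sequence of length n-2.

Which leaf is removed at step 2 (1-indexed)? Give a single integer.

Step 1: current leaves = {2,3,4}. Remove leaf 2 (neighbor: 6).
Step 2: current leaves = {3,4}. Remove leaf 3 (neighbor: 1).

Answer: 3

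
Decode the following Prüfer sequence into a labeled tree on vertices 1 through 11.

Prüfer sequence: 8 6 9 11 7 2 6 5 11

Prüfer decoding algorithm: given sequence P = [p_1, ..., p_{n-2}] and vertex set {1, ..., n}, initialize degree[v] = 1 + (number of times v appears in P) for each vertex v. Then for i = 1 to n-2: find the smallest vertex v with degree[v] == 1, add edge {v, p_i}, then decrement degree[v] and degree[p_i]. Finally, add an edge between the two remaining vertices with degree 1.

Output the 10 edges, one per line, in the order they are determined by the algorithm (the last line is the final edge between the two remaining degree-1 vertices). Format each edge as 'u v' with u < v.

Initial degrees: {1:1, 2:2, 3:1, 4:1, 5:2, 6:3, 7:2, 8:2, 9:2, 10:1, 11:3}
Step 1: smallest deg-1 vertex = 1, p_1 = 8. Add edge {1,8}. Now deg[1]=0, deg[8]=1.
Step 2: smallest deg-1 vertex = 3, p_2 = 6. Add edge {3,6}. Now deg[3]=0, deg[6]=2.
Step 3: smallest deg-1 vertex = 4, p_3 = 9. Add edge {4,9}. Now deg[4]=0, deg[9]=1.
Step 4: smallest deg-1 vertex = 8, p_4 = 11. Add edge {8,11}. Now deg[8]=0, deg[11]=2.
Step 5: smallest deg-1 vertex = 9, p_5 = 7. Add edge {7,9}. Now deg[9]=0, deg[7]=1.
Step 6: smallest deg-1 vertex = 7, p_6 = 2. Add edge {2,7}. Now deg[7]=0, deg[2]=1.
Step 7: smallest deg-1 vertex = 2, p_7 = 6. Add edge {2,6}. Now deg[2]=0, deg[6]=1.
Step 8: smallest deg-1 vertex = 6, p_8 = 5. Add edge {5,6}. Now deg[6]=0, deg[5]=1.
Step 9: smallest deg-1 vertex = 5, p_9 = 11. Add edge {5,11}. Now deg[5]=0, deg[11]=1.
Final: two remaining deg-1 vertices are 10, 11. Add edge {10,11}.

Answer: 1 8
3 6
4 9
8 11
7 9
2 7
2 6
5 6
5 11
10 11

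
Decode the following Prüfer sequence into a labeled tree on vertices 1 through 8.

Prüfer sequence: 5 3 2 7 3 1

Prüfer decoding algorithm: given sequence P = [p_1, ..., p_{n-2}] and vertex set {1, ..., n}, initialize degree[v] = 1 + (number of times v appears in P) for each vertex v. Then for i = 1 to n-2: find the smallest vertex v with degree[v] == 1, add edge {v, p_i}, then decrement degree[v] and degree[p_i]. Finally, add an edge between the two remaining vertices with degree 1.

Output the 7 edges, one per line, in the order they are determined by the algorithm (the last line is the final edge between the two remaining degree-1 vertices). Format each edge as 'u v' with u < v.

Initial degrees: {1:2, 2:2, 3:3, 4:1, 5:2, 6:1, 7:2, 8:1}
Step 1: smallest deg-1 vertex = 4, p_1 = 5. Add edge {4,5}. Now deg[4]=0, deg[5]=1.
Step 2: smallest deg-1 vertex = 5, p_2 = 3. Add edge {3,5}. Now deg[5]=0, deg[3]=2.
Step 3: smallest deg-1 vertex = 6, p_3 = 2. Add edge {2,6}. Now deg[6]=0, deg[2]=1.
Step 4: smallest deg-1 vertex = 2, p_4 = 7. Add edge {2,7}. Now deg[2]=0, deg[7]=1.
Step 5: smallest deg-1 vertex = 7, p_5 = 3. Add edge {3,7}. Now deg[7]=0, deg[3]=1.
Step 6: smallest deg-1 vertex = 3, p_6 = 1. Add edge {1,3}. Now deg[3]=0, deg[1]=1.
Final: two remaining deg-1 vertices are 1, 8. Add edge {1,8}.

Answer: 4 5
3 5
2 6
2 7
3 7
1 3
1 8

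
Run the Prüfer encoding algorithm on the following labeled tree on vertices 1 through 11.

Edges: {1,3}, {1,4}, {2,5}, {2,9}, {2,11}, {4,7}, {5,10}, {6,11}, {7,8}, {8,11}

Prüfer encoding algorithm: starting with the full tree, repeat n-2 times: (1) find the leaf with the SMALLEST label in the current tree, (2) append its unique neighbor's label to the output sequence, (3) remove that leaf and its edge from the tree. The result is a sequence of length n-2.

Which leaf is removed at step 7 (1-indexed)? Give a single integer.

Answer: 9

Derivation:
Step 1: current leaves = {3,6,9,10}. Remove leaf 3 (neighbor: 1).
Step 2: current leaves = {1,6,9,10}. Remove leaf 1 (neighbor: 4).
Step 3: current leaves = {4,6,9,10}. Remove leaf 4 (neighbor: 7).
Step 4: current leaves = {6,7,9,10}. Remove leaf 6 (neighbor: 11).
Step 5: current leaves = {7,9,10}. Remove leaf 7 (neighbor: 8).
Step 6: current leaves = {8,9,10}. Remove leaf 8 (neighbor: 11).
Step 7: current leaves = {9,10,11}. Remove leaf 9 (neighbor: 2).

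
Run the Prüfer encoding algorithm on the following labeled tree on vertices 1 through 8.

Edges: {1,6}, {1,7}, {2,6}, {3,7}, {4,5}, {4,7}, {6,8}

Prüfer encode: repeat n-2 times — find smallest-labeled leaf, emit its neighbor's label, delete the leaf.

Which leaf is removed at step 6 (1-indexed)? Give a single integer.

Answer: 1

Derivation:
Step 1: current leaves = {2,3,5,8}. Remove leaf 2 (neighbor: 6).
Step 2: current leaves = {3,5,8}. Remove leaf 3 (neighbor: 7).
Step 3: current leaves = {5,8}. Remove leaf 5 (neighbor: 4).
Step 4: current leaves = {4,8}. Remove leaf 4 (neighbor: 7).
Step 5: current leaves = {7,8}. Remove leaf 7 (neighbor: 1).
Step 6: current leaves = {1,8}. Remove leaf 1 (neighbor: 6).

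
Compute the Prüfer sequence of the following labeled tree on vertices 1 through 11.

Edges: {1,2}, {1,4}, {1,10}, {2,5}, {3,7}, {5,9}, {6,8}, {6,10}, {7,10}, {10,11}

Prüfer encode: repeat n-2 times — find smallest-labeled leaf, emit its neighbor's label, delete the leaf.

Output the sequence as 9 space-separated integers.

Step 1: leaves = {3,4,8,9,11}. Remove smallest leaf 3, emit neighbor 7.
Step 2: leaves = {4,7,8,9,11}. Remove smallest leaf 4, emit neighbor 1.
Step 3: leaves = {7,8,9,11}. Remove smallest leaf 7, emit neighbor 10.
Step 4: leaves = {8,9,11}. Remove smallest leaf 8, emit neighbor 6.
Step 5: leaves = {6,9,11}. Remove smallest leaf 6, emit neighbor 10.
Step 6: leaves = {9,11}. Remove smallest leaf 9, emit neighbor 5.
Step 7: leaves = {5,11}. Remove smallest leaf 5, emit neighbor 2.
Step 8: leaves = {2,11}. Remove smallest leaf 2, emit neighbor 1.
Step 9: leaves = {1,11}. Remove smallest leaf 1, emit neighbor 10.
Done: 2 vertices remain (10, 11). Sequence = [7 1 10 6 10 5 2 1 10]

Answer: 7 1 10 6 10 5 2 1 10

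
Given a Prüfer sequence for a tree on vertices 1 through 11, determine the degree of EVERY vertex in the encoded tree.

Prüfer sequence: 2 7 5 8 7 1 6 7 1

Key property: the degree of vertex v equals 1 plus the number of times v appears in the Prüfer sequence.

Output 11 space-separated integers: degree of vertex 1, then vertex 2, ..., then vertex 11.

Answer: 3 2 1 1 2 2 4 2 1 1 1

Derivation:
p_1 = 2: count[2] becomes 1
p_2 = 7: count[7] becomes 1
p_3 = 5: count[5] becomes 1
p_4 = 8: count[8] becomes 1
p_5 = 7: count[7] becomes 2
p_6 = 1: count[1] becomes 1
p_7 = 6: count[6] becomes 1
p_8 = 7: count[7] becomes 3
p_9 = 1: count[1] becomes 2
Degrees (1 + count): deg[1]=1+2=3, deg[2]=1+1=2, deg[3]=1+0=1, deg[4]=1+0=1, deg[5]=1+1=2, deg[6]=1+1=2, deg[7]=1+3=4, deg[8]=1+1=2, deg[9]=1+0=1, deg[10]=1+0=1, deg[11]=1+0=1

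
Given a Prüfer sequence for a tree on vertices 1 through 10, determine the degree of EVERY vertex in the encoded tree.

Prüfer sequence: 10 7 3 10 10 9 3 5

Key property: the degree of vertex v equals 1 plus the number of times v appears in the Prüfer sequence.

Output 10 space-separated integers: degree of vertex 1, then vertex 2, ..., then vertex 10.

Answer: 1 1 3 1 2 1 2 1 2 4

Derivation:
p_1 = 10: count[10] becomes 1
p_2 = 7: count[7] becomes 1
p_3 = 3: count[3] becomes 1
p_4 = 10: count[10] becomes 2
p_5 = 10: count[10] becomes 3
p_6 = 9: count[9] becomes 1
p_7 = 3: count[3] becomes 2
p_8 = 5: count[5] becomes 1
Degrees (1 + count): deg[1]=1+0=1, deg[2]=1+0=1, deg[3]=1+2=3, deg[4]=1+0=1, deg[5]=1+1=2, deg[6]=1+0=1, deg[7]=1+1=2, deg[8]=1+0=1, deg[9]=1+1=2, deg[10]=1+3=4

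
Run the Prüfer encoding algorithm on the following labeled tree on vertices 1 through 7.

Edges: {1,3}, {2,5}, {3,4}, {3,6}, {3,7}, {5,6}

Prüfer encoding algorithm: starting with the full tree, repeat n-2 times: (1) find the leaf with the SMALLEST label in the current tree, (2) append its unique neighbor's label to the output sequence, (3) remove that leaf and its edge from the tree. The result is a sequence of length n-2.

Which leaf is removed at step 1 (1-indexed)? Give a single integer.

Step 1: current leaves = {1,2,4,7}. Remove leaf 1 (neighbor: 3).

Answer: 1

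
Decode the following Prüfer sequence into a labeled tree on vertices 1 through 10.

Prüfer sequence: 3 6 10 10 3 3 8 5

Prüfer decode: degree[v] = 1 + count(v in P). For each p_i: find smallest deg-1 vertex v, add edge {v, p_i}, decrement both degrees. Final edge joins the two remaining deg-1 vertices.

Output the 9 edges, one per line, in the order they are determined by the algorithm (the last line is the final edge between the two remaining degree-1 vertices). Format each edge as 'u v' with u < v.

Answer: 1 3
2 6
4 10
6 10
3 7
3 9
3 8
5 8
5 10

Derivation:
Initial degrees: {1:1, 2:1, 3:4, 4:1, 5:2, 6:2, 7:1, 8:2, 9:1, 10:3}
Step 1: smallest deg-1 vertex = 1, p_1 = 3. Add edge {1,3}. Now deg[1]=0, deg[3]=3.
Step 2: smallest deg-1 vertex = 2, p_2 = 6. Add edge {2,6}. Now deg[2]=0, deg[6]=1.
Step 3: smallest deg-1 vertex = 4, p_3 = 10. Add edge {4,10}. Now deg[4]=0, deg[10]=2.
Step 4: smallest deg-1 vertex = 6, p_4 = 10. Add edge {6,10}. Now deg[6]=0, deg[10]=1.
Step 5: smallest deg-1 vertex = 7, p_5 = 3. Add edge {3,7}. Now deg[7]=0, deg[3]=2.
Step 6: smallest deg-1 vertex = 9, p_6 = 3. Add edge {3,9}. Now deg[9]=0, deg[3]=1.
Step 7: smallest deg-1 vertex = 3, p_7 = 8. Add edge {3,8}. Now deg[3]=0, deg[8]=1.
Step 8: smallest deg-1 vertex = 8, p_8 = 5. Add edge {5,8}. Now deg[8]=0, deg[5]=1.
Final: two remaining deg-1 vertices are 5, 10. Add edge {5,10}.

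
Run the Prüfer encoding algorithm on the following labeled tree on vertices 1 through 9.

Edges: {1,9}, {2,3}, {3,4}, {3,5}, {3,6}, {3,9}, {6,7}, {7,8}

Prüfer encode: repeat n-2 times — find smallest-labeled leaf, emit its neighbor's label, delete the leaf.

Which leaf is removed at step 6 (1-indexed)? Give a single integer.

Step 1: current leaves = {1,2,4,5,8}. Remove leaf 1 (neighbor: 9).
Step 2: current leaves = {2,4,5,8,9}. Remove leaf 2 (neighbor: 3).
Step 3: current leaves = {4,5,8,9}. Remove leaf 4 (neighbor: 3).
Step 4: current leaves = {5,8,9}. Remove leaf 5 (neighbor: 3).
Step 5: current leaves = {8,9}. Remove leaf 8 (neighbor: 7).
Step 6: current leaves = {7,9}. Remove leaf 7 (neighbor: 6).

Answer: 7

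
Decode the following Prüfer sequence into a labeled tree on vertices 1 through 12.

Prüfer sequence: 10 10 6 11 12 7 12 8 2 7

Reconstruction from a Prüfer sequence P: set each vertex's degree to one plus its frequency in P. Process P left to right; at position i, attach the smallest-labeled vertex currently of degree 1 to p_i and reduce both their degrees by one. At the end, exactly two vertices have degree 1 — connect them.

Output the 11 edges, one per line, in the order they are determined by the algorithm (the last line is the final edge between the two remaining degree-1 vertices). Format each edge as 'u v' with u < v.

Answer: 1 10
3 10
4 6
5 11
6 12
7 9
10 12
8 11
2 8
2 7
7 12

Derivation:
Initial degrees: {1:1, 2:2, 3:1, 4:1, 5:1, 6:2, 7:3, 8:2, 9:1, 10:3, 11:2, 12:3}
Step 1: smallest deg-1 vertex = 1, p_1 = 10. Add edge {1,10}. Now deg[1]=0, deg[10]=2.
Step 2: smallest deg-1 vertex = 3, p_2 = 10. Add edge {3,10}. Now deg[3]=0, deg[10]=1.
Step 3: smallest deg-1 vertex = 4, p_3 = 6. Add edge {4,6}. Now deg[4]=0, deg[6]=1.
Step 4: smallest deg-1 vertex = 5, p_4 = 11. Add edge {5,11}. Now deg[5]=0, deg[11]=1.
Step 5: smallest deg-1 vertex = 6, p_5 = 12. Add edge {6,12}. Now deg[6]=0, deg[12]=2.
Step 6: smallest deg-1 vertex = 9, p_6 = 7. Add edge {7,9}. Now deg[9]=0, deg[7]=2.
Step 7: smallest deg-1 vertex = 10, p_7 = 12. Add edge {10,12}. Now deg[10]=0, deg[12]=1.
Step 8: smallest deg-1 vertex = 11, p_8 = 8. Add edge {8,11}. Now deg[11]=0, deg[8]=1.
Step 9: smallest deg-1 vertex = 8, p_9 = 2. Add edge {2,8}. Now deg[8]=0, deg[2]=1.
Step 10: smallest deg-1 vertex = 2, p_10 = 7. Add edge {2,7}. Now deg[2]=0, deg[7]=1.
Final: two remaining deg-1 vertices are 7, 12. Add edge {7,12}.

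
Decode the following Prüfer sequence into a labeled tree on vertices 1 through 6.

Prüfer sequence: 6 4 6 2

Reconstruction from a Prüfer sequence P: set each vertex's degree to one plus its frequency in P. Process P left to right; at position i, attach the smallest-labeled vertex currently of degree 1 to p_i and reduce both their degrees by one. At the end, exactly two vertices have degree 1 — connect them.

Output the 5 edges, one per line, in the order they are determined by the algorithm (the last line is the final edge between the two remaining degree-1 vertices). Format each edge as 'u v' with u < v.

Answer: 1 6
3 4
4 6
2 5
2 6

Derivation:
Initial degrees: {1:1, 2:2, 3:1, 4:2, 5:1, 6:3}
Step 1: smallest deg-1 vertex = 1, p_1 = 6. Add edge {1,6}. Now deg[1]=0, deg[6]=2.
Step 2: smallest deg-1 vertex = 3, p_2 = 4. Add edge {3,4}. Now deg[3]=0, deg[4]=1.
Step 3: smallest deg-1 vertex = 4, p_3 = 6. Add edge {4,6}. Now deg[4]=0, deg[6]=1.
Step 4: smallest deg-1 vertex = 5, p_4 = 2. Add edge {2,5}. Now deg[5]=0, deg[2]=1.
Final: two remaining deg-1 vertices are 2, 6. Add edge {2,6}.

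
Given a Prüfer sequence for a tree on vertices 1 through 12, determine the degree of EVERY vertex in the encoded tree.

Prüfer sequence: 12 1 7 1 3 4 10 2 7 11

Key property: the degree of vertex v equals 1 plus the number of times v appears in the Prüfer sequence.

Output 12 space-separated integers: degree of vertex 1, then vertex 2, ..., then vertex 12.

Answer: 3 2 2 2 1 1 3 1 1 2 2 2

Derivation:
p_1 = 12: count[12] becomes 1
p_2 = 1: count[1] becomes 1
p_3 = 7: count[7] becomes 1
p_4 = 1: count[1] becomes 2
p_5 = 3: count[3] becomes 1
p_6 = 4: count[4] becomes 1
p_7 = 10: count[10] becomes 1
p_8 = 2: count[2] becomes 1
p_9 = 7: count[7] becomes 2
p_10 = 11: count[11] becomes 1
Degrees (1 + count): deg[1]=1+2=3, deg[2]=1+1=2, deg[3]=1+1=2, deg[4]=1+1=2, deg[5]=1+0=1, deg[6]=1+0=1, deg[7]=1+2=3, deg[8]=1+0=1, deg[9]=1+0=1, deg[10]=1+1=2, deg[11]=1+1=2, deg[12]=1+1=2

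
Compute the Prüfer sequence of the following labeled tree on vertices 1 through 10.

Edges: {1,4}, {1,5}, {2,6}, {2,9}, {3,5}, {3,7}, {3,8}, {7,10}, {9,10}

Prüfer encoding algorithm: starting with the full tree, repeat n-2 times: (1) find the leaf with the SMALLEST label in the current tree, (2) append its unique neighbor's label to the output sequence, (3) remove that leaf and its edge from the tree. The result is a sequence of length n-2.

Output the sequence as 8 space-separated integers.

Step 1: leaves = {4,6,8}. Remove smallest leaf 4, emit neighbor 1.
Step 2: leaves = {1,6,8}. Remove smallest leaf 1, emit neighbor 5.
Step 3: leaves = {5,6,8}. Remove smallest leaf 5, emit neighbor 3.
Step 4: leaves = {6,8}. Remove smallest leaf 6, emit neighbor 2.
Step 5: leaves = {2,8}. Remove smallest leaf 2, emit neighbor 9.
Step 6: leaves = {8,9}. Remove smallest leaf 8, emit neighbor 3.
Step 7: leaves = {3,9}. Remove smallest leaf 3, emit neighbor 7.
Step 8: leaves = {7,9}. Remove smallest leaf 7, emit neighbor 10.
Done: 2 vertices remain (9, 10). Sequence = [1 5 3 2 9 3 7 10]

Answer: 1 5 3 2 9 3 7 10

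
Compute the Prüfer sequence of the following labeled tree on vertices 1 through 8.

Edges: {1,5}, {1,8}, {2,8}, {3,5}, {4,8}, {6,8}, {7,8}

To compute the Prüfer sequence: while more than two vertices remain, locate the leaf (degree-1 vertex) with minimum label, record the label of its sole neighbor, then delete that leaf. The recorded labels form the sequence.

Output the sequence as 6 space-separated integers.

Step 1: leaves = {2,3,4,6,7}. Remove smallest leaf 2, emit neighbor 8.
Step 2: leaves = {3,4,6,7}. Remove smallest leaf 3, emit neighbor 5.
Step 3: leaves = {4,5,6,7}. Remove smallest leaf 4, emit neighbor 8.
Step 4: leaves = {5,6,7}. Remove smallest leaf 5, emit neighbor 1.
Step 5: leaves = {1,6,7}. Remove smallest leaf 1, emit neighbor 8.
Step 6: leaves = {6,7}. Remove smallest leaf 6, emit neighbor 8.
Done: 2 vertices remain (7, 8). Sequence = [8 5 8 1 8 8]

Answer: 8 5 8 1 8 8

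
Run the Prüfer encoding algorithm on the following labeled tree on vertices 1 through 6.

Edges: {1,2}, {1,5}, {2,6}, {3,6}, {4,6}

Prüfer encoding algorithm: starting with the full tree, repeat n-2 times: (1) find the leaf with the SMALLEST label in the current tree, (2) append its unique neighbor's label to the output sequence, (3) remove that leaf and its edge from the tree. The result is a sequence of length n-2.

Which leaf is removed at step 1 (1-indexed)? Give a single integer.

Step 1: current leaves = {3,4,5}. Remove leaf 3 (neighbor: 6).

Answer: 3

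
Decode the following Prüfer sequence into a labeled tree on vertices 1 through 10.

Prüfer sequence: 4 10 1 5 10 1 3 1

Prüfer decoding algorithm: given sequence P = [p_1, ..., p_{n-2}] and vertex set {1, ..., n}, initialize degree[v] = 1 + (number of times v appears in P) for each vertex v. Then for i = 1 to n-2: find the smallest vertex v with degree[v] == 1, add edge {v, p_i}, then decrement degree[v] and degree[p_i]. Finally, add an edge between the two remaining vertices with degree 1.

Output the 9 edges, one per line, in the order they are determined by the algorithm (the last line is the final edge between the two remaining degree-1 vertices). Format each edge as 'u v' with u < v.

Answer: 2 4
4 10
1 6
5 7
5 10
1 8
3 9
1 3
1 10

Derivation:
Initial degrees: {1:4, 2:1, 3:2, 4:2, 5:2, 6:1, 7:1, 8:1, 9:1, 10:3}
Step 1: smallest deg-1 vertex = 2, p_1 = 4. Add edge {2,4}. Now deg[2]=0, deg[4]=1.
Step 2: smallest deg-1 vertex = 4, p_2 = 10. Add edge {4,10}. Now deg[4]=0, deg[10]=2.
Step 3: smallest deg-1 vertex = 6, p_3 = 1. Add edge {1,6}. Now deg[6]=0, deg[1]=3.
Step 4: smallest deg-1 vertex = 7, p_4 = 5. Add edge {5,7}. Now deg[7]=0, deg[5]=1.
Step 5: smallest deg-1 vertex = 5, p_5 = 10. Add edge {5,10}. Now deg[5]=0, deg[10]=1.
Step 6: smallest deg-1 vertex = 8, p_6 = 1. Add edge {1,8}. Now deg[8]=0, deg[1]=2.
Step 7: smallest deg-1 vertex = 9, p_7 = 3. Add edge {3,9}. Now deg[9]=0, deg[3]=1.
Step 8: smallest deg-1 vertex = 3, p_8 = 1. Add edge {1,3}. Now deg[3]=0, deg[1]=1.
Final: two remaining deg-1 vertices are 1, 10. Add edge {1,10}.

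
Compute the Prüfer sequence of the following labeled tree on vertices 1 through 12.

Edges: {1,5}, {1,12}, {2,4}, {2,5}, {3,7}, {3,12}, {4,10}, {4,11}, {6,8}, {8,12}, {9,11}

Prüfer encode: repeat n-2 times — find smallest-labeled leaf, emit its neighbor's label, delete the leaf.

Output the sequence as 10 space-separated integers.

Step 1: leaves = {6,7,9,10}. Remove smallest leaf 6, emit neighbor 8.
Step 2: leaves = {7,8,9,10}. Remove smallest leaf 7, emit neighbor 3.
Step 3: leaves = {3,8,9,10}. Remove smallest leaf 3, emit neighbor 12.
Step 4: leaves = {8,9,10}. Remove smallest leaf 8, emit neighbor 12.
Step 5: leaves = {9,10,12}. Remove smallest leaf 9, emit neighbor 11.
Step 6: leaves = {10,11,12}. Remove smallest leaf 10, emit neighbor 4.
Step 7: leaves = {11,12}. Remove smallest leaf 11, emit neighbor 4.
Step 8: leaves = {4,12}. Remove smallest leaf 4, emit neighbor 2.
Step 9: leaves = {2,12}. Remove smallest leaf 2, emit neighbor 5.
Step 10: leaves = {5,12}. Remove smallest leaf 5, emit neighbor 1.
Done: 2 vertices remain (1, 12). Sequence = [8 3 12 12 11 4 4 2 5 1]

Answer: 8 3 12 12 11 4 4 2 5 1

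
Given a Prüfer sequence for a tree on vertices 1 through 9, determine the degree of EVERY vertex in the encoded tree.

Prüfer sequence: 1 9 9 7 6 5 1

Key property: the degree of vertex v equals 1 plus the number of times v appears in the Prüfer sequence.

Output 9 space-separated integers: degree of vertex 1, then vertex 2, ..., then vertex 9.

Answer: 3 1 1 1 2 2 2 1 3

Derivation:
p_1 = 1: count[1] becomes 1
p_2 = 9: count[9] becomes 1
p_3 = 9: count[9] becomes 2
p_4 = 7: count[7] becomes 1
p_5 = 6: count[6] becomes 1
p_6 = 5: count[5] becomes 1
p_7 = 1: count[1] becomes 2
Degrees (1 + count): deg[1]=1+2=3, deg[2]=1+0=1, deg[3]=1+0=1, deg[4]=1+0=1, deg[5]=1+1=2, deg[6]=1+1=2, deg[7]=1+1=2, deg[8]=1+0=1, deg[9]=1+2=3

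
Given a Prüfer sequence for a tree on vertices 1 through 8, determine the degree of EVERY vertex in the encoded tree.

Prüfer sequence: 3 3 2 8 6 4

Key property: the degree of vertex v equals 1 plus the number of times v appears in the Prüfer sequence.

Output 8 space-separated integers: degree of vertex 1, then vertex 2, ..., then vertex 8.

p_1 = 3: count[3] becomes 1
p_2 = 3: count[3] becomes 2
p_3 = 2: count[2] becomes 1
p_4 = 8: count[8] becomes 1
p_5 = 6: count[6] becomes 1
p_6 = 4: count[4] becomes 1
Degrees (1 + count): deg[1]=1+0=1, deg[2]=1+1=2, deg[3]=1+2=3, deg[4]=1+1=2, deg[5]=1+0=1, deg[6]=1+1=2, deg[7]=1+0=1, deg[8]=1+1=2

Answer: 1 2 3 2 1 2 1 2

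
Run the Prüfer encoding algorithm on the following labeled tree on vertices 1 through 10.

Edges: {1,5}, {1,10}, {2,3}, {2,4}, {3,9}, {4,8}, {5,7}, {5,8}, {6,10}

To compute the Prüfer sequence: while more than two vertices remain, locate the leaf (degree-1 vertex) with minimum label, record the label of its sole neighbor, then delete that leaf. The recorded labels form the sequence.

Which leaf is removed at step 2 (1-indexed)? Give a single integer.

Step 1: current leaves = {6,7,9}. Remove leaf 6 (neighbor: 10).
Step 2: current leaves = {7,9,10}. Remove leaf 7 (neighbor: 5).

Answer: 7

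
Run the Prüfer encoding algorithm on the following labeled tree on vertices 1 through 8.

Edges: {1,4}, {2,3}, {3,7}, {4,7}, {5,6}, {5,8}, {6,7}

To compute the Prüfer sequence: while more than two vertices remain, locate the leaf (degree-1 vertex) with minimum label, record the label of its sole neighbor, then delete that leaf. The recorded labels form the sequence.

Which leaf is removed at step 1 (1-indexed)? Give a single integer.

Step 1: current leaves = {1,2,8}. Remove leaf 1 (neighbor: 4).

Answer: 1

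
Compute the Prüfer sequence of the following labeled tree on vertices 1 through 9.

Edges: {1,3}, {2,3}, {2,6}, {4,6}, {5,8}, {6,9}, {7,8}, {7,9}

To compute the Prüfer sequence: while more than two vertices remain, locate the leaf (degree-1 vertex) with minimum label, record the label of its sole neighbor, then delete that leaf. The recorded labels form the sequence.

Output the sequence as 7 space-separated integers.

Answer: 3 2 6 6 8 9 7

Derivation:
Step 1: leaves = {1,4,5}. Remove smallest leaf 1, emit neighbor 3.
Step 2: leaves = {3,4,5}. Remove smallest leaf 3, emit neighbor 2.
Step 3: leaves = {2,4,5}. Remove smallest leaf 2, emit neighbor 6.
Step 4: leaves = {4,5}. Remove smallest leaf 4, emit neighbor 6.
Step 5: leaves = {5,6}. Remove smallest leaf 5, emit neighbor 8.
Step 6: leaves = {6,8}. Remove smallest leaf 6, emit neighbor 9.
Step 7: leaves = {8,9}. Remove smallest leaf 8, emit neighbor 7.
Done: 2 vertices remain (7, 9). Sequence = [3 2 6 6 8 9 7]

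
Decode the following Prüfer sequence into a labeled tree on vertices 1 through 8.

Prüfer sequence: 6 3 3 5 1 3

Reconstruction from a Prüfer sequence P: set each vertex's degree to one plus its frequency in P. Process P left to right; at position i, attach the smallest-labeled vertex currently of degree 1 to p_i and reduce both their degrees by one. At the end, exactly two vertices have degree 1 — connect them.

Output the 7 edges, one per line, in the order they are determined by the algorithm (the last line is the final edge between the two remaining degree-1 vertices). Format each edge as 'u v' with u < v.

Answer: 2 6
3 4
3 6
5 7
1 5
1 3
3 8

Derivation:
Initial degrees: {1:2, 2:1, 3:4, 4:1, 5:2, 6:2, 7:1, 8:1}
Step 1: smallest deg-1 vertex = 2, p_1 = 6. Add edge {2,6}. Now deg[2]=0, deg[6]=1.
Step 2: smallest deg-1 vertex = 4, p_2 = 3. Add edge {3,4}. Now deg[4]=0, deg[3]=3.
Step 3: smallest deg-1 vertex = 6, p_3 = 3. Add edge {3,6}. Now deg[6]=0, deg[3]=2.
Step 4: smallest deg-1 vertex = 7, p_4 = 5. Add edge {5,7}. Now deg[7]=0, deg[5]=1.
Step 5: smallest deg-1 vertex = 5, p_5 = 1. Add edge {1,5}. Now deg[5]=0, deg[1]=1.
Step 6: smallest deg-1 vertex = 1, p_6 = 3. Add edge {1,3}. Now deg[1]=0, deg[3]=1.
Final: two remaining deg-1 vertices are 3, 8. Add edge {3,8}.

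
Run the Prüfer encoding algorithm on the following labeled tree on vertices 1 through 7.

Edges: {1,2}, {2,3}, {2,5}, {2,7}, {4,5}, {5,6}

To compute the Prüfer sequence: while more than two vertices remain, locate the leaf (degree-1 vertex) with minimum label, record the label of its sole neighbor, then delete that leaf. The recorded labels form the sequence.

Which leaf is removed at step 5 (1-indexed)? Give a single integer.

Answer: 5

Derivation:
Step 1: current leaves = {1,3,4,6,7}. Remove leaf 1 (neighbor: 2).
Step 2: current leaves = {3,4,6,7}. Remove leaf 3 (neighbor: 2).
Step 3: current leaves = {4,6,7}. Remove leaf 4 (neighbor: 5).
Step 4: current leaves = {6,7}. Remove leaf 6 (neighbor: 5).
Step 5: current leaves = {5,7}. Remove leaf 5 (neighbor: 2).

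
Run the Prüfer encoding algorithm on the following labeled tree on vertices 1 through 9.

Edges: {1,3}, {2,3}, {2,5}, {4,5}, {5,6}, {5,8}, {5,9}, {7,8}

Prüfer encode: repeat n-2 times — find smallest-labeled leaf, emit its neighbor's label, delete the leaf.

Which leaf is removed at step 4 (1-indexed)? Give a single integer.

Step 1: current leaves = {1,4,6,7,9}. Remove leaf 1 (neighbor: 3).
Step 2: current leaves = {3,4,6,7,9}. Remove leaf 3 (neighbor: 2).
Step 3: current leaves = {2,4,6,7,9}. Remove leaf 2 (neighbor: 5).
Step 4: current leaves = {4,6,7,9}. Remove leaf 4 (neighbor: 5).

Answer: 4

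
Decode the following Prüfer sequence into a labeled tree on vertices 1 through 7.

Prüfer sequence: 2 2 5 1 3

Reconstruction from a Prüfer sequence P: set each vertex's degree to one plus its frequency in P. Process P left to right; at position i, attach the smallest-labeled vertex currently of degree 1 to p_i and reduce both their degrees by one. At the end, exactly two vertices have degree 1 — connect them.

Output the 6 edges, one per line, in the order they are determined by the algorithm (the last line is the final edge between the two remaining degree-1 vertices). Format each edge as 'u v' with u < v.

Answer: 2 4
2 6
2 5
1 5
1 3
3 7

Derivation:
Initial degrees: {1:2, 2:3, 3:2, 4:1, 5:2, 6:1, 7:1}
Step 1: smallest deg-1 vertex = 4, p_1 = 2. Add edge {2,4}. Now deg[4]=0, deg[2]=2.
Step 2: smallest deg-1 vertex = 6, p_2 = 2. Add edge {2,6}. Now deg[6]=0, deg[2]=1.
Step 3: smallest deg-1 vertex = 2, p_3 = 5. Add edge {2,5}. Now deg[2]=0, deg[5]=1.
Step 4: smallest deg-1 vertex = 5, p_4 = 1. Add edge {1,5}. Now deg[5]=0, deg[1]=1.
Step 5: smallest deg-1 vertex = 1, p_5 = 3. Add edge {1,3}. Now deg[1]=0, deg[3]=1.
Final: two remaining deg-1 vertices are 3, 7. Add edge {3,7}.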